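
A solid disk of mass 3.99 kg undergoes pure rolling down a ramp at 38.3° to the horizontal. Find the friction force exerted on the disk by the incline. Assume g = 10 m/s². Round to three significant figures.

f ≈ 8.24 N

For this body I = (1/2)MR², i.e. k = I/(MR²) = 0.5.
Along the incline Mg sinθ − f = Ma, and torque about the center fR = Iα = kMR²(a/R) gives f = kMa.
Combining, a = g sinθ/(1+k) and f = kMa = kMg sinθ/(1+k).
f = 0.5 × 3.99 × 10 × sin38.3° / 1.5 ≈ 8.24 N.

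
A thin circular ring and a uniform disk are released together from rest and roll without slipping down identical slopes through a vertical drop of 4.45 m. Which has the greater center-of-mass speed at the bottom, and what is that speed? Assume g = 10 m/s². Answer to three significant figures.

For rolling without slipping, Mgh = ½(1+k)Mv² where k = I/(MR²), so v = √(2gh/(1+k)).
Thin circular ring: k = 1, giving v = √(2×10×4.45/2) = 6.671 m/s.
Uniform disk: k = 0.5, giving v = √(2×10×4.45/1.5) = 7.703 m/s.
The smaller k wins: the uniform disk, at ≈ 7.70 m/s.

the uniform disk, at v ≈ 7.70 m/s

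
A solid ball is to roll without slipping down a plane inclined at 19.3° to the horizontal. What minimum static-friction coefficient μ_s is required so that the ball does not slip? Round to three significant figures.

μ_min ≈ 0.100

The moment of inertia is (2/5)MR², giving k ≡ I/(MR²) = 0.4.
Translational: Mg sinθ − f = Ma. Rotational about the CM: fR = Iα = kMRa, so f = kMa.
These give a = g sinθ/(1+k) and the required friction f = kMg sinθ/(1+k).
The normal force is N = Mg cosθ, so μ_min = f/N = k tanθ/(1+k).
μ_min = 0.4 × tan19.3° / 1.4 ≈ 0.100.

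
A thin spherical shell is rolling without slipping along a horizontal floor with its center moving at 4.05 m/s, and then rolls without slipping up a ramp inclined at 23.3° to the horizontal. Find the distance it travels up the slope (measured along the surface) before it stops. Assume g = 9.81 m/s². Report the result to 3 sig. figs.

d ≈ 3.52 m

With I = (2/3)MR², the ratio k = I/(MR²) is 2/3.
Rolling without slipping gives ω = v/R, so the total kinetic energy is ½Mv² + ½Iω² = ½(1+k)Mv² = (5/6)Mv².
Setting this equal to Mgh gives the vertical rise h = (1+k)v₀²/(2g) = 1.667×4.05²/(2×9.81) = 1.393 m.
The distance along the slope is d = h/sinθ = 1.393/sin23.3° ≈ 3.52 m.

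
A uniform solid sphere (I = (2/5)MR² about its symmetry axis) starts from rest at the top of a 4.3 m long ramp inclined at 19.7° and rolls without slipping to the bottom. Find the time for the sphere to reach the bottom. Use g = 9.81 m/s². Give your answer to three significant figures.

The moment of inertia is (2/5)MR², giving k ≡ I/(MR²) = 0.4.
Newton's second law down the slope: Mg sinθ − f = Ma. The torque equation fR = Iα (with α = a/R) gives f = kMa.
Hence a = g sinθ/(1+k) = 9.81×sin19.7°/1.4 = 2.362 m/s².
Starting from rest, L = ½at², so t = √(2L/a) = √(2×4.3/2.362) ≈ 1.91 s.

t ≈ 1.91 s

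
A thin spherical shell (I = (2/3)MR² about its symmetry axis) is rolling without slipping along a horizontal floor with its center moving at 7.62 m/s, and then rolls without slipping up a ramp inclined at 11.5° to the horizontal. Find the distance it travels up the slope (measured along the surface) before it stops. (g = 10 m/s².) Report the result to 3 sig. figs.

The moment of inertia is (2/3)MR², giving k ≡ I/(MR²) = 2/3.
Rolling without slipping gives ω = v/R, so the total kinetic energy is ½Mv² + ½Iω² = ½(1+k)Mv² = (5/6)Mv².
Setting this equal to Mgh gives the vertical rise h = (1+k)v₀²/(2g) = 1.667×7.62²/(2×10) = 4.839 m.
The distance along the slope is d = h/sinθ = 4.839/sin11.5° ≈ 24.3 m.

d ≈ 24.3 m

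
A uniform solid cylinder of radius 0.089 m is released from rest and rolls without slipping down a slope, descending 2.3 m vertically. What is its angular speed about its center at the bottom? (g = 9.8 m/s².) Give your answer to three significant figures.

Here I = (1/2)MR², so the shape factor k = I/(MR²) = 0.5.
Pure rolling means v = ωR; then KE = ½Mv² + ½I(v/R)² = ½(1+k)Mv² = (3/4)Mv².
Energy conservation Mgh = ½(1+k)Mv² gives v = √(2gh/(1+k)) = √(2 × 9.8 × 2.3 / 1.5) = 5.482 m/s.
The angular speed follows from ω = v/R = 5.482/0.089 ≈ 61.6 rad/s.

ω ≈ 61.6 rad/s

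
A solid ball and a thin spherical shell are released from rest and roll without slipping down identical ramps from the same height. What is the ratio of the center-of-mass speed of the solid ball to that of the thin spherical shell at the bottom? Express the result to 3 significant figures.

v_ratio ≈ 1.09

Each satisfies Mgh = ½(1+k)Mv² with k = I/(MR²), so v ∝ 1/√(1+k).
For the solid ball k = 0.4; for the thin spherical shell k = 2/3.
v₁/v₂ = √((1+k₂)/(1+k₁)) = √(1.667/1.4) ≈ 1.09.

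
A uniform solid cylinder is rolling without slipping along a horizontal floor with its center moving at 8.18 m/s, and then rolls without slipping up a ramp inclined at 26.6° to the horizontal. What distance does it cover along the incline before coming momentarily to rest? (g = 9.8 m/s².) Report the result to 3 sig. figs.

The moment of inertia is (1/2)MR², giving k ≡ I/(MR²) = 0.5.
Rolling without slipping gives ω = v/R, so the total kinetic energy is ½Mv² + ½Iω² = ½(1+k)Mv² = (3/4)Mv².
Setting this equal to Mgh gives the vertical rise h = (1+k)v₀²/(2g) = 1.5×8.18²/(2×9.8) = 5.121 m.
Along the incline, d = h/sinθ = 5.121/sin26.6° ≈ 11.4 m.

d ≈ 11.4 m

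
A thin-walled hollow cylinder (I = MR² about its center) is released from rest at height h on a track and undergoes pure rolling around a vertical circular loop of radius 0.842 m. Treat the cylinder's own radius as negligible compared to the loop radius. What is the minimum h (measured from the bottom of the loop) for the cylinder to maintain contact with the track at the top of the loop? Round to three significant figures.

The moment of inertia is MR², giving k ≡ I/(MR²) = 1.
At the top, contact is just lost when gravity alone supplies the centripetal force: Mg = Mv_top²/r, i.e. v_top² = gr.
With ω = v/R, the kinetic energy at speed v is ½(1+k)Mv² = Mv².
Energy conservation from release (height h) to the top (height 2r): Mgh = Mg(2r) + M·gr.
Thus h_min = 2r + (1+k)r/2 = r(2 + 2/2) = 0.842 × 3 ≈ 2.53 m.

h_min ≈ 2.53 m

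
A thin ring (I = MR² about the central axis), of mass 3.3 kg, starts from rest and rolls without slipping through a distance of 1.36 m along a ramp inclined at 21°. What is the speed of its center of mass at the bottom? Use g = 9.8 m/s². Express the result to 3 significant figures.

For this body I = MR², i.e. k = I/(MR²) = 1.
Rolling without slipping gives ω = v/R, so the total kinetic energy is ½Mv² + ½Iω² = ½(1+k)Mv² = Mv².
The vertical drop is h = L sinθ = 1.36 × sin21° = 0.4874 m.
Setting Mgh = Mv² gives v = √(2gh/(1+k)) = √(2·9.8·0.4874/2) ≈ 2.19 m/s.

v ≈ 2.19 m/s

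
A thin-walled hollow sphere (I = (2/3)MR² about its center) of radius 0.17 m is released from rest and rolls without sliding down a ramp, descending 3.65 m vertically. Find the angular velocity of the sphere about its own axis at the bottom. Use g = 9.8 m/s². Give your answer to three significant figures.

ω ≈ 38.5 rad/s

Here I = (2/3)MR², so the shape factor k = I/(MR²) = 2/3.
Pure rolling means v = ωR; then KE = ½Mv² + ½I(v/R)² = ½(1+k)Mv² = (5/6)Mv².
Energy conservation Mgh = ½(1+k)Mv² gives v = √(2gh/(1+k)) = √(2 × 9.8 × 3.65 / 1.667) = 6.552 m/s.
Then ω = v/R = 6.552 / 0.17 ≈ 38.5 rad/s.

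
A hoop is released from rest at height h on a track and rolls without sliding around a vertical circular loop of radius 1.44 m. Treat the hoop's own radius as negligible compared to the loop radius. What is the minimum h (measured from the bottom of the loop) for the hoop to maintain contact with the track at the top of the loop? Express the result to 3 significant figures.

h_min ≈ 4.32 m

Here I = MR², so the shape factor k = I/(MR²) = 1.
At the top, contact is just lost when gravity alone supplies the centripetal force: Mg = Mv_top²/r, i.e. v_top² = gr.
With ω = v/R, the kinetic energy at speed v is ½(1+k)Mv² = Mv².
Energy conservation from release (height h) to the top (height 2r): Mgh = Mg(2r) + M·gr.
Thus h_min = 2r + (1+k)r/2 = r(2 + 2/2) = 1.44 × 3 ≈ 4.32 m.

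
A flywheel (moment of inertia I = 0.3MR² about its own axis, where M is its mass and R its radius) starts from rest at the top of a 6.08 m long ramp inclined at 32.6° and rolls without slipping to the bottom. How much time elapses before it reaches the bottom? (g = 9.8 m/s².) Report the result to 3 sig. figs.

The moment of inertia is 0.3MR², giving k ≡ I/(MR²) = 0.3.
Newton's second law down the slope: Mg sinθ − f = Ma. The torque equation fR = Iα (with α = a/R) gives f = kMa.
Hence a = g sinθ/(1+k) = 9.8×sin32.6°/1.3 = 4.062 m/s².
Starting from rest, L = ½at², so t = √(2L/a) = √(2×6.08/4.062) ≈ 1.73 s.

t ≈ 1.73 s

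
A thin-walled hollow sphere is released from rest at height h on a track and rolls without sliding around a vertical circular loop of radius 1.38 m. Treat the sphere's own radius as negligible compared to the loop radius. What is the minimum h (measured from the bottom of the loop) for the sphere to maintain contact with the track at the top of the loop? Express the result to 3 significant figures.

h_min ≈ 3.91 m

Here I = (2/3)MR², so the shape factor k = I/(MR²) = 2/3.
At the top, contact is just lost when gravity alone supplies the centripetal force: Mg = Mv_top²/r, i.e. v_top² = gr.
With ω = v/R, the kinetic energy at speed v is ½(1+k)Mv² = (5/6)Mv².
Energy conservation from release (height h) to the top (height 2r): Mgh = Mg(2r) + (5/6)M·gr.
Thus h_min = 2r + (1+k)r/2 = r(2 + 1.667/2) = 1.38 × 2.833 ≈ 3.91 m.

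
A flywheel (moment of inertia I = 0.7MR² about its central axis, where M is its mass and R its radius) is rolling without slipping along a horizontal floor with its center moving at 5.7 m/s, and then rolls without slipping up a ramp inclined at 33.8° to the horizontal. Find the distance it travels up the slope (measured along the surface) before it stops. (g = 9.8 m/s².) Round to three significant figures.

d ≈ 5.07 m

With I = 0.7MR², the ratio k = I/(MR²) is 0.7.
Pure rolling means v = ωR; then KE = ½Mv² + ½I(v/R)² = ½(1+k)Mv² = (17/20)Mv².
Setting this equal to Mgh gives the vertical rise h = (1+k)v₀²/(2g) = 1.7×5.7²/(2×9.8) = 2.818 m.
The distance along the slope is d = h/sinθ = 2.818/sin33.8° ≈ 5.07 m.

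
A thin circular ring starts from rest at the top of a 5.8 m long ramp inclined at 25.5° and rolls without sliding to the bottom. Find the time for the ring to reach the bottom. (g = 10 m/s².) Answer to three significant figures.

t ≈ 2.32 s

For this body I = MR², i.e. k = I/(MR²) = 1.
Translational: Mg sinθ − f = Ma. Rotational about the CM: fR = Iα = kMRa, so f = kMa.
Hence a = g sinθ/(1+k) = 10×sin25.5°/2 = 2.153 m/s².
With constant a from rest, t = √(2L/a) = √(2·5.8/2.153) ≈ 2.32 s.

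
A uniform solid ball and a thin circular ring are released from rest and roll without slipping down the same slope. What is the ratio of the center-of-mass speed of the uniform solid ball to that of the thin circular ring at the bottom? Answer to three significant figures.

v_ratio ≈ 1.20

Each satisfies Mgh = ½(1+k)Mv² with k = I/(MR²), so v ∝ 1/√(1+k).
For the uniform solid ball k = 0.4; for the thin circular ring k = 1.
v₁/v₂ = √((1+k₂)/(1+k₁)) = √(2/1.4) ≈ 1.20.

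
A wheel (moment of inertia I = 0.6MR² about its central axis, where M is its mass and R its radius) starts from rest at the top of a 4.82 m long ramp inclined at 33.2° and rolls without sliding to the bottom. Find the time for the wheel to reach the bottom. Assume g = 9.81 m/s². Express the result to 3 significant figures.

With I = 0.6MR², the ratio k = I/(MR²) is 0.6.
Newton's second law down the slope: Mg sinθ − f = Ma. The torque equation fR = Iα (with α = a/R) gives f = kMa.
Hence a = g sinθ/(1+k) = 9.81×sin33.2°/1.6 = 3.357 m/s².
With constant a from rest, t = √(2L/a) = √(2·4.82/3.357) ≈ 1.69 s.

t ≈ 1.69 s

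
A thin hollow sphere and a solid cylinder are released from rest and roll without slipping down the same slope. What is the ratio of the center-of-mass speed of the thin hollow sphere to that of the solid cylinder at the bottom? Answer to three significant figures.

v_ratio ≈ 0.949

Each satisfies Mgh = ½(1+k)Mv² with k = I/(MR²), so v ∝ 1/√(1+k).
For the thin hollow sphere k = 2/3; for the solid cylinder k = 0.5.
v₁/v₂ = √((1+k₂)/(1+k₁)) = √(1.5/1.667) ≈ 0.949.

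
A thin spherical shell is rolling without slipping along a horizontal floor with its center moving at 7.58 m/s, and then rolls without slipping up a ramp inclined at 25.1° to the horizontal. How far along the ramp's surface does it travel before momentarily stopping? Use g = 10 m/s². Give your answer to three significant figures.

d ≈ 11.3 m

Here I = (2/3)MR², so the shape factor k = I/(MR²) = 2/3.
The rolling condition ω = v/R makes the rotational term ½I(v/R)² = ½kMv², so KE_total = ½(1+k)Mv² = (5/6)Mv².
Setting this equal to Mgh gives the vertical rise h = (1+k)v₀²/(2g) = 1.667×7.58²/(2×10) = 4.788 m.
Along the incline, d = h/sinθ = 4.788/sin25.1° ≈ 11.3 m.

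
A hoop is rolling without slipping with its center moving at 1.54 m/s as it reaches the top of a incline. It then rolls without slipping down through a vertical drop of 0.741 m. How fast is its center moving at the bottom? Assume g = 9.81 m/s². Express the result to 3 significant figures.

v ≈ 3.10 m/s

Here I = MR², so the shape factor k = I/(MR²) = 1.
Pure rolling means v = ωR; then KE = ½Mv² + ½I(v/R)² = ½(1+k)Mv² = Mv².
Energy conservation: Mv₀² + Mgh = Mv², so v² = v₀² + 2gh/(1+k).
v = √(1.54² + 2×9.81×0.741/2) = √9.641 ≈ 3.10 m/s.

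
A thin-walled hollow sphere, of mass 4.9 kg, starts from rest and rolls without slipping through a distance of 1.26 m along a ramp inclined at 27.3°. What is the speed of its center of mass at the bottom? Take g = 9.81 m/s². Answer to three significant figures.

v ≈ 2.61 m/s

Here I = (2/3)MR², so the shape factor k = I/(MR²) = 2/3.
Since it rolls without slipping, ω = v/R and KE = ½Mv² + ½Iω² = ½(1+k)Mv² = (5/6)Mv².
The vertical drop is h = L sinθ = 1.26 × sin27.3° = 0.5779 m.
Energy conservation: Mgh = (5/6)Mv², so v = √(2gh/(1+k)) = √(2 × 9.81 × 0.5779 / 1.667) ≈ 2.61 m/s.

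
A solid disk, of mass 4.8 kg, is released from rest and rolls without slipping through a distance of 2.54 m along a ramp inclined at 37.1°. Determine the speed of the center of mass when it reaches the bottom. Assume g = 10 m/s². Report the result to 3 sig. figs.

v ≈ 4.52 m/s

For this body I = (1/2)MR², i.e. k = I/(MR²) = 0.5.
Pure rolling means v = ωR; then KE = ½Mv² + ½I(v/R)² = ½(1+k)Mv² = (3/4)Mv².
The vertical drop is h = L sinθ = 2.54 × sin37.1° = 1.532 m.
Energy conservation: Mgh = (3/4)Mv², so v = √(2gh/(1+k)) = √(2 × 10 × 1.532 / 1.5) ≈ 4.52 m/s.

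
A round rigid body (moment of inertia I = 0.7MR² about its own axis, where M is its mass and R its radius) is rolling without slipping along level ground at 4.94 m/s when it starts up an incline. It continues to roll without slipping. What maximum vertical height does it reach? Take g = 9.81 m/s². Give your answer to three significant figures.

h ≈ 2.11 m

With I = 0.7MR², the ratio k = I/(MR²) is 0.7.
Since it rolls without slipping, ω = v/R and KE = ½Mv² + ½Iω² = ½(1+k)Mv² = (17/20)Mv².
At the top the kinetic energy is zero, so (17/20)Mv₀² = Mgh.
Thus h = (1+k)v₀²/(2g) = 1.7 × 4.94² / (2 × 9.81) ≈ 2.11 m.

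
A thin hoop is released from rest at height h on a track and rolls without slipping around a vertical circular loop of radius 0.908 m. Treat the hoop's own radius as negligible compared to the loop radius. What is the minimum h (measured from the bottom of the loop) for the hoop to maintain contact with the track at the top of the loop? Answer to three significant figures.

The moment of inertia is MR², giving k ≡ I/(MR²) = 1.
At the top, contact is just lost when gravity alone supplies the centripetal force: Mg = Mv_top²/r, i.e. v_top² = gr.
With ω = v/R, the kinetic energy at speed v is ½(1+k)Mv² = Mv².
Energy conservation from release (height h) to the top (height 2r): Mgh = Mg(2r) + M·gr.
Thus h_min = 2r + (1+k)r/2 = r(2 + 2/2) = 0.908 × 3 ≈ 2.72 m.

h_min ≈ 2.72 m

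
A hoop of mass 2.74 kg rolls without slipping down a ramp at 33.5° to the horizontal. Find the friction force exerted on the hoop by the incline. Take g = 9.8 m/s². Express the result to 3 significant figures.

The moment of inertia is MR², giving k ≡ I/(MR²) = 1.
Translational: Mg sinθ − f = Ma. Rotational about the CM: fR = Iα = kMRa, so f = kMa.
Combining, a = g sinθ/(1+k) and f = kMa = kMg sinθ/(1+k).
f = 1 × 2.74 × 9.8 × sin33.5° / 2 ≈ 7.41 N.

f ≈ 7.41 N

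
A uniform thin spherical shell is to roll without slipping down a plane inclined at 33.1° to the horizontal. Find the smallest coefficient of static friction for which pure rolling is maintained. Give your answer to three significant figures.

For this body I = (2/3)MR², i.e. k = I/(MR²) = 2/3.
Translational: Mg sinθ − f = Ma. Rotational about the CM: fR = Iα = kMRa, so f = kMa.
These give a = g sinθ/(1+k) and the required friction f = kMg sinθ/(1+k).
The normal force is N = Mg cosθ, so μ_min = f/N = k tanθ/(1+k).
μ_min = (2/3) × tan33.1° / 1.667 ≈ 0.261.

μ_min ≈ 0.261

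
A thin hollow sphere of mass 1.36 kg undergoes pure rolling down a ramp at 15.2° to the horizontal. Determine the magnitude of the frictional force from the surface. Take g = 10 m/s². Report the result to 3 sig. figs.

f ≈ 1.43 N

Here I = (2/3)MR², so the shape factor k = I/(MR²) = 2/3.
Newton's second law down the slope: Mg sinθ − f = Ma. The torque equation fR = Iα (with α = a/R) gives f = kMa.
Combining, a = g sinθ/(1+k) and f = kMa = kMg sinθ/(1+k).
f = (2/3) × 1.36 × 10 × sin15.2° / 1.667 ≈ 1.43 N.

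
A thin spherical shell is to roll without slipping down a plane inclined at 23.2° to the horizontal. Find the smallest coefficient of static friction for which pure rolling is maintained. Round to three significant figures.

With I = (2/3)MR², the ratio k = I/(MR²) is 2/3.
Newton's second law down the slope: Mg sinθ − f = Ma. The torque equation fR = Iα (with α = a/R) gives f = kMa.
These give a = g sinθ/(1+k) and the required friction f = kMg sinθ/(1+k).
The normal force is N = Mg cosθ, so μ_min = f/N = k tanθ/(1+k).
μ_min = (2/3) × tan23.2° / 1.667 ≈ 0.171.

μ_min ≈ 0.171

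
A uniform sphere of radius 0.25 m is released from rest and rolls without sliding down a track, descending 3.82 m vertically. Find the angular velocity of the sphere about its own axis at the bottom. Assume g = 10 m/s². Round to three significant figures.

With I = (2/5)MR², the ratio k = I/(MR²) is 0.4.
Since it rolls without slipping, ω = v/R and KE = ½Mv² + ½Iω² = ½(1+k)Mv² = (7/10)Mv².
Energy conservation Mgh = ½(1+k)Mv² gives v = √(2gh/(1+k)) = √(2 × 10 × 3.82 / 1.4) = 7.387 m/s.
Then ω = v/R = 7.387 / 0.25 ≈ 29.5 rad/s.

ω ≈ 29.5 rad/s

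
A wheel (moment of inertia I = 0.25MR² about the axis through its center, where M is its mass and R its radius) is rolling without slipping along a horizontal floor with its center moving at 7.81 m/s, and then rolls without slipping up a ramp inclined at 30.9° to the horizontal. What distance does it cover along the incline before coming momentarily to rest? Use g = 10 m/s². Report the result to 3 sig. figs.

Here I = 0.25MR², so the shape factor k = I/(MR²) = 0.25.
The rolling condition ω = v/R makes the rotational term ½I(v/R)² = ½kMv², so KE_total = ½(1+k)Mv² = (5/8)Mv².
Setting this equal to Mgh gives the vertical rise h = (1+k)v₀²/(2g) = 1.25×7.81²/(2×10) = 3.812 m.
The distance along the slope is d = h/sinθ = 3.812/sin30.9° ≈ 7.42 m.

d ≈ 7.42 m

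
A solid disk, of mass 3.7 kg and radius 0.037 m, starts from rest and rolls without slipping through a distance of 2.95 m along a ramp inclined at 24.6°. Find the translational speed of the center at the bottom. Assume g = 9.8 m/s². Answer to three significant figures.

v ≈ 4.01 m/s

The moment of inertia is (1/2)MR², giving k ≡ I/(MR²) = 0.5.
Rolling without slipping gives ω = v/R, so the total kinetic energy is ½Mv² + ½Iω² = ½(1+k)Mv² = (3/4)Mv².
The vertical drop is h = L sinθ = 2.95 × sin24.6° = 1.228 m.
Energy conservation: Mgh = (3/4)Mv², so v = √(2gh/(1+k)) = √(2 × 9.8 × 1.228 / 1.5) ≈ 4.01 m/s.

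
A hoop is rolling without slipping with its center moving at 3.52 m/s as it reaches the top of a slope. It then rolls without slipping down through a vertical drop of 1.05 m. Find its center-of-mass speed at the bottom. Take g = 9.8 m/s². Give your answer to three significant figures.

Here I = MR², so the shape factor k = I/(MR²) = 1.
The rolling condition ω = v/R makes the rotational term ½I(v/R)² = ½kMv², so KE_total = ½(1+k)Mv² = Mv².
Conserving energy between top and bottom: Mv² = Mv₀² + Mgh, hence v² = v₀² + 2gh/(1+k).
v = √(3.52² + 2×9.8×1.05/2) = √22.68 ≈ 4.76 m/s.

v ≈ 4.76 m/s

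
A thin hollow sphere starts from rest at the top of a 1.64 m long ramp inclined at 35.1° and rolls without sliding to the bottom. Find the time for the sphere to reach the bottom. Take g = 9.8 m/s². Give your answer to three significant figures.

The moment of inertia is (2/3)MR², giving k ≡ I/(MR²) = 2/3.
Newton's second law down the slope: Mg sinθ − f = Ma. The torque equation fR = Iα (with α = a/R) gives f = kMa.
Hence a = g sinθ/(1+k) = 9.8×sin35.1°/1.667 = 3.381 m/s².
Starting from rest, L = ½at², so t = √(2L/a) = √(2×1.64/3.381) ≈ 0.985 s.

t ≈ 0.985 s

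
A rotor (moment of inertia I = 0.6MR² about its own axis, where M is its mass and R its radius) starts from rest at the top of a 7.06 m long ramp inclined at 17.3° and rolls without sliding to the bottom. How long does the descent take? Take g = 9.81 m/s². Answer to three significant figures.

Here I = 0.6MR², so the shape factor k = I/(MR²) = 0.6.
Newton's second law down the slope: Mg sinθ − f = Ma. The torque equation fR = Iα (with α = a/R) gives f = kMa.
Hence a = g sinθ/(1+k) = 9.81×sin17.3°/1.6 = 1.823 m/s².
With constant a from rest, t = √(2L/a) = √(2·7.06/1.823) ≈ 2.78 s.

t ≈ 2.78 s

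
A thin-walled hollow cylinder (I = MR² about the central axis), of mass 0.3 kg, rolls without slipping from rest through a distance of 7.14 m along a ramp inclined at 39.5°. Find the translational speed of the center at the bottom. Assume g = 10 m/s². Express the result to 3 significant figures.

v ≈ 6.74 m/s

For this body I = MR², i.e. k = I/(MR²) = 1.
Since it rolls without slipping, ω = v/R and KE = ½Mv² + ½Iω² = ½(1+k)Mv² = Mv².
The vertical drop is h = L sinθ = 7.14 × sin39.5° = 4.542 m.
Energy conservation: Mgh = Mv², so v = √(2gh/(1+k)) = √(2 × 10 × 4.542 / 2) ≈ 6.74 m/s.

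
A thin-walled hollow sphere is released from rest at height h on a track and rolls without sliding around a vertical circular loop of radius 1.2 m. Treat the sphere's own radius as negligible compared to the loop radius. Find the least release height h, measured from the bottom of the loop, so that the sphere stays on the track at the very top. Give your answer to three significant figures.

With I = (2/3)MR², the ratio k = I/(MR²) is 2/3.
At the top of the loop, the minimum-contact condition is Mg = Mv_top²/r, so v_top² = gr.
With ω = v/R, the kinetic energy at speed v is ½(1+k)Mv² = (5/6)Mv².
Energy conservation from release (height h) to the top (height 2r): Mgh = Mg(2r) + (5/6)M·gr.
Thus h_min = 2r + (1+k)r/2 = r(2 + 1.667/2) = 1.2 × 2.833 ≈ 3.40 m.

h_min ≈ 3.40 m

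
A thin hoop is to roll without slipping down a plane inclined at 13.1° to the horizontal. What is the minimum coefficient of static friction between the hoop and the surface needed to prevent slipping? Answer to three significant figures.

The moment of inertia is MR², giving k ≡ I/(MR²) = 1.
Along the incline Mg sinθ − f = Ma, and torque about the center fR = Iα = kMR²(a/R) gives f = kMa.
These give a = g sinθ/(1+k) and the required friction f = kMg sinθ/(1+k).
The normal force is N = Mg cosθ, so μ_min = f/N = k tanθ/(1+k).
μ_min = 1 × tan13.1° / 2 ≈ 0.116.

μ_min ≈ 0.116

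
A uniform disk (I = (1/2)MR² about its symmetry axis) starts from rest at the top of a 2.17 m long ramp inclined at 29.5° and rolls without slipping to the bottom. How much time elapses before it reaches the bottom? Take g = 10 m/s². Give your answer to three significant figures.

t ≈ 1.15 s

Here I = (1/2)MR², so the shape factor k = I/(MR²) = 0.5.
Newton's second law down the slope: Mg sinθ − f = Ma. The torque equation fR = Iα (with α = a/R) gives f = kMa.
Hence a = g sinθ/(1+k) = 10×sin29.5°/1.5 = 3.283 m/s².
With constant a from rest, t = √(2L/a) = √(2·2.17/3.283) ≈ 1.15 s.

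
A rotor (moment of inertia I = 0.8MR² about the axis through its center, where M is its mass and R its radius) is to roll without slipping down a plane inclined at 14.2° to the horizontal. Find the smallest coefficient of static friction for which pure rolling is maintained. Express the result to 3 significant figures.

μ_min ≈ 0.112

For this body I = 0.8MR², i.e. k = I/(MR²) = 0.8.
Along the incline Mg sinθ − f = Ma, and torque about the center fR = Iα = kMR²(a/R) gives f = kMa.
These give a = g sinθ/(1+k) and the required friction f = kMg sinθ/(1+k).
With N = Mg cosθ, the no-slip condition f ≤ μN gives μ_min = f/N = k tanθ/(1+k).
μ_min = 0.8 × tan14.2° / 1.8 ≈ 0.112.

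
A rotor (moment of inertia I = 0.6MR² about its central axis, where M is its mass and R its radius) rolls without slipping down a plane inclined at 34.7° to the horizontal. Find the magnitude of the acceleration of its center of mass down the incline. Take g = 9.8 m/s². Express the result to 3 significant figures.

For this body I = 0.6MR², i.e. k = I/(MR²) = 0.6.
Newton's second law down the slope: Mg sinθ − f = Ma. The torque equation fR = Iα (with α = a/R) gives f = kMa.
Eliminating f: Mg sinθ = (1+k)Ma, so a = g sinθ/(1+k) = 9.8 × sin34.7° / 1.6 ≈ 3.49 m/s².

a ≈ 3.49 m/s²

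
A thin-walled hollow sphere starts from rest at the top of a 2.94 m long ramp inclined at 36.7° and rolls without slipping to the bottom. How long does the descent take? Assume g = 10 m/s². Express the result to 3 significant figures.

For this body I = (2/3)MR², i.e. k = I/(MR²) = 2/3.
Along the incline Mg sinθ − f = Ma, and torque about the center fR = Iα = kMR²(a/R) gives f = kMa.
Hence a = g sinθ/(1+k) = 10×sin36.7°/1.667 = 3.586 m/s².
Starting from rest, L = ½at², so t = √(2L/a) = √(2×2.94/3.586) ≈ 1.28 s.

t ≈ 1.28 s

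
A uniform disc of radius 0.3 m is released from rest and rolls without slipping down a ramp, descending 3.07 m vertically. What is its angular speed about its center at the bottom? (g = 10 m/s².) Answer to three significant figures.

With I = (1/2)MR², the ratio k = I/(MR²) is 0.5.
Since it rolls without slipping, ω = v/R and KE = ½Mv² + ½Iω² = ½(1+k)Mv² = (3/4)Mv².
Energy conservation Mgh = ½(1+k)Mv² gives v = √(2gh/(1+k)) = √(2 × 10 × 3.07 / 1.5) = 6.398 m/s.
Then ω = v/R = 6.398 / 0.3 ≈ 21.3 rad/s.

ω ≈ 21.3 rad/s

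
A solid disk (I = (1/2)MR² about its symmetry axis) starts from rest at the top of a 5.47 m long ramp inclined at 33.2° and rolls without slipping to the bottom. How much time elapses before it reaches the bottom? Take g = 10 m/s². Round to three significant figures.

With I = (1/2)MR², the ratio k = I/(MR²) is 0.5.
Newton's second law down the slope: Mg sinθ − f = Ma. The torque equation fR = Iα (with α = a/R) gives f = kMa.
Hence a = g sinθ/(1+k) = 10×sin33.2°/1.5 = 3.65 m/s².
Starting from rest, L = ½at², so t = √(2L/a) = √(2×5.47/3.65) ≈ 1.73 s.

t ≈ 1.73 s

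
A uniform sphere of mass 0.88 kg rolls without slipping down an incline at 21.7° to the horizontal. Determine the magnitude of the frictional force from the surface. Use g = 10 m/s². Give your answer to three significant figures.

With I = (2/5)MR², the ratio k = I/(MR²) is 0.4.
Newton's second law down the slope: Mg sinθ − f = Ma. The torque equation fR = Iα (with α = a/R) gives f = kMa.
Combining, a = g sinθ/(1+k) and f = kMa = kMg sinθ/(1+k).
f = 0.4 × 0.88 × 10 × sin21.7° / 1.4 ≈ 0.930 N.

f ≈ 0.930 N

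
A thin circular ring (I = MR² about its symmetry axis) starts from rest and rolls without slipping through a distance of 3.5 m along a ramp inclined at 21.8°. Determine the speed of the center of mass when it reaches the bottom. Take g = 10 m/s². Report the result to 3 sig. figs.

For this body I = MR², i.e. k = I/(MR²) = 1.
Rolling without slipping gives ω = v/R, so the total kinetic energy is ½Mv² + ½Iω² = ½(1+k)Mv² = Mv².
The vertical drop is h = L sinθ = 3.5 × sin21.8° = 1.3 m.
Energy conservation: Mgh = Mv², so v = √(2gh/(1+k)) = √(2 × 10 × 1.3 / 2) ≈ 3.61 m/s.

v ≈ 3.61 m/s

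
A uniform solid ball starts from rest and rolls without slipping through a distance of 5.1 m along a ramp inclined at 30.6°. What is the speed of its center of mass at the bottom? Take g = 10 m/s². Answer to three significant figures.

v ≈ 6.09 m/s

For this body I = (2/5)MR², i.e. k = I/(MR²) = 0.4.
The rolling condition ω = v/R makes the rotational term ½I(v/R)² = ½kMv², so KE_total = ½(1+k)Mv² = (7/10)Mv².
The vertical drop is h = L sinθ = 5.1 × sin30.6° = 2.596 m.
Setting Mgh = (7/10)Mv² gives v = √(2gh/(1+k)) = √(2·10·2.596/1.4) ≈ 6.09 m/s.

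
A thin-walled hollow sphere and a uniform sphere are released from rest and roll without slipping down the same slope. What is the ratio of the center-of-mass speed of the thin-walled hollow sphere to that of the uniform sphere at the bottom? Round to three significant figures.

v_ratio ≈ 0.917

Each satisfies Mgh = ½(1+k)Mv² with k = I/(MR²), so v ∝ 1/√(1+k).
For the thin-walled hollow sphere k = 2/3; for the uniform sphere k = 0.4.
v₁/v₂ = √((1+k₂)/(1+k₁)) = √(1.4/1.667) ≈ 0.917.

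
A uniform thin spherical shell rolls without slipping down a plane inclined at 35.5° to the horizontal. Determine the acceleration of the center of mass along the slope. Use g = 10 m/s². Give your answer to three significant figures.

Here I = (2/3)MR², so the shape factor k = I/(MR²) = 2/3.
Along the incline Mg sinθ − f = Ma, and torque about the center fR = Iα = kMR²(a/R) gives f = kMa.
Eliminating f: Mg sinθ = (1+k)Ma, so a = g sinθ/(1+k) = 10 × sin35.5° / 1.667 ≈ 3.48 m/s².

a ≈ 3.48 m/s²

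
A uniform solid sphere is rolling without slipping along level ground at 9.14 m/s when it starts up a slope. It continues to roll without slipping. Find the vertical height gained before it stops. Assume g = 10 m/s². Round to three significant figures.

For this body I = (2/5)MR², i.e. k = I/(MR²) = 0.4.
Rolling without slipping gives ω = v/R, so the total kinetic energy is ½Mv² + ½Iω² = ½(1+k)Mv² = (7/10)Mv².
At the top the kinetic energy is zero, so (7/10)Mv₀² = Mgh.
Thus h = (1+k)v₀²/(2g) = 1.4 × 9.14² / (2 × 10) ≈ 5.85 m.

h ≈ 5.85 m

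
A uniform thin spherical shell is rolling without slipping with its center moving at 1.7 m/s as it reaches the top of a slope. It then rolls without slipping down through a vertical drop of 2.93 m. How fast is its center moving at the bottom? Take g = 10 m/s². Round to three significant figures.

v ≈ 6.17 m/s

The moment of inertia is (2/3)MR², giving k ≡ I/(MR²) = 2/3.
Pure rolling means v = ωR; then KE = ½Mv² + ½I(v/R)² = ½(1+k)Mv² = (5/6)Mv².
Conserving energy between top and bottom: (5/6)Mv² = (5/6)Mv₀² + Mgh, hence v² = v₀² + 2gh/(1+k).
v = √(1.7² + 2×10×2.93/1.667) = √38.05 ≈ 6.17 m/s.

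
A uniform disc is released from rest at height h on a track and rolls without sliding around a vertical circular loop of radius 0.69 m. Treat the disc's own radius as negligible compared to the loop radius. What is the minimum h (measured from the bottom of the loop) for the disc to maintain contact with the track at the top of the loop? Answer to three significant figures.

The moment of inertia is (1/2)MR², giving k ≡ I/(MR²) = 0.5.
At the top, contact is just lost when gravity alone supplies the centripetal force: Mg = Mv_top²/r, i.e. v_top² = gr.
With ω = v/R, the kinetic energy at speed v is ½(1+k)Mv² = (3/4)Mv².
Energy conservation from release (height h) to the top (height 2r): Mgh = Mg(2r) + (3/4)M·gr.
Thus h_min = 2r + (1+k)r/2 = r(2 + 1.5/2) = 0.69 × 2.75 ≈ 1.90 m.

h_min ≈ 1.90 m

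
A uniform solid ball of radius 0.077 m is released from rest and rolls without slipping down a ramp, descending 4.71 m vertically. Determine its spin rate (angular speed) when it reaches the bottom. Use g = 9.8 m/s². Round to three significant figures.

ω ≈ 105 rad/s

For this body I = (2/5)MR², i.e. k = I/(MR²) = 0.4.
Since it rolls without slipping, ω = v/R and KE = ½Mv² + ½Iω² = ½(1+k)Mv² = (7/10)Mv².
Energy conservation Mgh = ½(1+k)Mv² gives v = √(2gh/(1+k)) = √(2 × 9.8 × 4.71 / 1.4) = 8.12 m/s.
The angular speed follows from ω = v/R = 8.12/0.077 ≈ 105 rad/s.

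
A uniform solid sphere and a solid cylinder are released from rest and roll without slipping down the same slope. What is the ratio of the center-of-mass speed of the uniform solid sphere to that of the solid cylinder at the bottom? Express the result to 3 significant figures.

Each satisfies Mgh = ½(1+k)Mv² with k = I/(MR²), so v ∝ 1/√(1+k).
For the uniform solid sphere k = 0.4; for the solid cylinder k = 0.5.
v₁/v₂ = √((1+k₂)/(1+k₁)) = √(1.5/1.4) ≈ 1.04.

v_ratio ≈ 1.04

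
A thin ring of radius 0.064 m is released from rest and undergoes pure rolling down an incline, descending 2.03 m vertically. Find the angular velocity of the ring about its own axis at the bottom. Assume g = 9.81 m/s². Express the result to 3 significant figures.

With I = MR², the ratio k = I/(MR²) is 1.
The rolling condition ω = v/R makes the rotational term ½I(v/R)² = ½kMv², so KE_total = ½(1+k)Mv² = Mv².
Energy conservation Mgh = ½(1+k)Mv² gives v = √(2gh/(1+k)) = √(2 × 9.81 × 2.03 / 2) = 4.463 m/s.
Then ω = v/R = 4.463 / 0.064 ≈ 69.7 rad/s.

ω ≈ 69.7 rad/s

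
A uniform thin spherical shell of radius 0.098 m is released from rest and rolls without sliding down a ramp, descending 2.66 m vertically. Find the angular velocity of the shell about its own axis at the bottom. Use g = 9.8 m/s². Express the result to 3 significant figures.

ω ≈ 57.1 rad/s

Here I = (2/3)MR², so the shape factor k = I/(MR²) = 2/3.
Rolling without slipping gives ω = v/R, so the total kinetic energy is ½Mv² + ½Iω² = ½(1+k)Mv² = (5/6)Mv².
Energy conservation Mgh = ½(1+k)Mv² gives v = √(2gh/(1+k)) = √(2 × 9.8 × 2.66 / 1.667) = 5.593 m/s.
The angular speed follows from ω = v/R = 5.593/0.098 ≈ 57.1 rad/s.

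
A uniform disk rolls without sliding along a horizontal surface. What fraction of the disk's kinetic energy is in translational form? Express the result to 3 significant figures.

fraction ≈ 0.667

The moment of inertia is (1/2)MR², giving k ≡ I/(MR²) = 0.5.
Since ω = v/R, the translational part is ½Mv² and the rotational part is ½I(v/R)² = ½kMv²; the total is ½(1+k)Mv².
The translational fraction is therefore 1/(1+k) = 1/1.5 ≈ 0.667.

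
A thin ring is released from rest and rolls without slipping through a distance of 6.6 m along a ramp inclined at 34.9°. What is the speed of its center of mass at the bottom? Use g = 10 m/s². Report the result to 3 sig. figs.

With I = MR², the ratio k = I/(MR²) is 1.
The rolling condition ω = v/R makes the rotational term ½I(v/R)² = ½kMv², so KE_total = ½(1+k)Mv² = Mv².
The vertical drop is h = L sinθ = 6.6 × sin34.9° = 3.776 m.
Energy conservation: Mgh = Mv², so v = √(2gh/(1+k)) = √(2 × 10 × 3.776 / 2) ≈ 6.15 m/s.

v ≈ 6.15 m/s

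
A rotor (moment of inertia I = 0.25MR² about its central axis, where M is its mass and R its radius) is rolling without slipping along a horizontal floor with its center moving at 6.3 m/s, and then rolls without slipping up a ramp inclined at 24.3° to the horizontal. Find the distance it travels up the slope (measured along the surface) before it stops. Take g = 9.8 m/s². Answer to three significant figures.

The moment of inertia is 0.25MR², giving k ≡ I/(MR²) = 0.25.
Since it rolls without slipping, ω = v/R and KE = ½Mv² + ½Iω² = ½(1+k)Mv² = (5/8)Mv².
Setting this equal to Mgh gives the vertical rise h = (1+k)v₀²/(2g) = 1.25×6.3²/(2×9.8) = 2.531 m.
The distance along the slope is d = h/sinθ = 2.531/sin24.3° ≈ 6.15 m.

d ≈ 6.15 m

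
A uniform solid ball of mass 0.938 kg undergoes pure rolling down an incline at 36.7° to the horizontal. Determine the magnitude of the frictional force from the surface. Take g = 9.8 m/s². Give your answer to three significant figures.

Here I = (2/5)MR², so the shape factor k = I/(MR²) = 0.4.
Translational: Mg sinθ − f = Ma. Rotational about the CM: fR = Iα = kMRa, so f = kMa.
Combining, a = g sinθ/(1+k) and f = kMa = kMg sinθ/(1+k).
f = 0.4 × 0.938 × 9.8 × sin36.7° / 1.4 ≈ 1.57 N.

f ≈ 1.57 N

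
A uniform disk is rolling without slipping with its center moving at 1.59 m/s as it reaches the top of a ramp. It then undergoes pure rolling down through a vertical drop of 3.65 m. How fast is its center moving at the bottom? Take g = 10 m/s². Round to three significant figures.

v ≈ 7.16 m/s

The moment of inertia is (1/2)MR², giving k ≡ I/(MR²) = 0.5.
Rolling without slipping gives ω = v/R, so the total kinetic energy is ½Mv² + ½Iω² = ½(1+k)Mv² = (3/4)Mv².
Conserving energy between top and bottom: (3/4)Mv² = (3/4)Mv₀² + Mgh, hence v² = v₀² + 2gh/(1+k).
v = √(1.59² + 2×10×3.65/1.5) = √51.19 ≈ 7.16 m/s.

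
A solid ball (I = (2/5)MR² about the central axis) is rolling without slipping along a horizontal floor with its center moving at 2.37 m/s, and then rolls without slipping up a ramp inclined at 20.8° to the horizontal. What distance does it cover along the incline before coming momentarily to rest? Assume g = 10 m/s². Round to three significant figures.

With I = (2/5)MR², the ratio k = I/(MR²) is 0.4.
Since it rolls without slipping, ω = v/R and KE = ½Mv² + ½Iω² = ½(1+k)Mv² = (7/10)Mv².
Setting this equal to Mgh gives the vertical rise h = (1+k)v₀²/(2g) = 1.4×2.37²/(2×10) = 0.3932 m.
Along the incline, d = h/sinθ = 0.3932/sin20.8° ≈ 1.11 m.

d ≈ 1.11 m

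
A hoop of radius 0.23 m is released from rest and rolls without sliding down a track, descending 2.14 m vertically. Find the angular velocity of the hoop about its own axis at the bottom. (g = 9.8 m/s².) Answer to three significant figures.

Here I = MR², so the shape factor k = I/(MR²) = 1.
The rolling condition ω = v/R makes the rotational term ½I(v/R)² = ½kMv², so KE_total = ½(1+k)Mv² = Mv².
Energy conservation Mgh = ½(1+k)Mv² gives v = √(2gh/(1+k)) = √(2 × 9.8 × 2.14 / 2) = 4.58 m/s.
The angular speed follows from ω = v/R = 4.58/0.23 ≈ 19.9 rad/s.

ω ≈ 19.9 rad/s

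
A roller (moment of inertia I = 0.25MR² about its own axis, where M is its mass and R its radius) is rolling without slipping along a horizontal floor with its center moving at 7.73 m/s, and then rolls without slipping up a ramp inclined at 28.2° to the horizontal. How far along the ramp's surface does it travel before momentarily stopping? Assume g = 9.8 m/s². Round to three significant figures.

d ≈ 8.06 m

Here I = 0.25MR², so the shape factor k = I/(MR²) = 0.25.
Since it rolls without slipping, ω = v/R and KE = ½Mv² + ½Iω² = ½(1+k)Mv² = (5/8)Mv².
Setting this equal to Mgh gives the vertical rise h = (1+k)v₀²/(2g) = 1.25×7.73²/(2×9.8) = 3.811 m.
The distance along the slope is d = h/sinθ = 3.811/sin28.2° ≈ 8.06 m.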